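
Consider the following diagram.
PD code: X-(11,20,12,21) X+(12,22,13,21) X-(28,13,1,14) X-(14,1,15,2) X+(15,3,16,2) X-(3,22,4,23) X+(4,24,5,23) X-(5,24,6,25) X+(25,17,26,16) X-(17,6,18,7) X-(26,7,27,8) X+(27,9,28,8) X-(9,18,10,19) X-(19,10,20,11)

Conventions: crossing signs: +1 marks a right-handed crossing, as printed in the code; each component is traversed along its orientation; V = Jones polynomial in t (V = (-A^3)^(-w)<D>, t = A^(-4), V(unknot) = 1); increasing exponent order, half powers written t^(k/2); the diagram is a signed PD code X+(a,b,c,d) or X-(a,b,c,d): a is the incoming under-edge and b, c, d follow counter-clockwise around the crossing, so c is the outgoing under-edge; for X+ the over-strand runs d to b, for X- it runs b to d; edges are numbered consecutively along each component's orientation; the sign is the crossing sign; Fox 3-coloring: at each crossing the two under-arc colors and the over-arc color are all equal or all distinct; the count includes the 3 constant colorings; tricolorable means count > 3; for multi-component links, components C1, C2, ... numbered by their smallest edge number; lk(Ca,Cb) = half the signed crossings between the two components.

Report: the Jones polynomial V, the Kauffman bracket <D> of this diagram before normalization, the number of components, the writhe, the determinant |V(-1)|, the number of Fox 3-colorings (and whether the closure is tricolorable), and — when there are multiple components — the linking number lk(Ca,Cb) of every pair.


Jones polynomial: V(t) = -t^-4 + t^-3 + t^-1
<D> = A^-8 + 1 - A^4; writhe -4
components 1, writhe -4 (14 crossings)
3-colorings: 9 of 3^14, det 3 — tricolorable
note: w = -4 shifts under R1 moves; the (-A^3)^(4) factor cancels that in V


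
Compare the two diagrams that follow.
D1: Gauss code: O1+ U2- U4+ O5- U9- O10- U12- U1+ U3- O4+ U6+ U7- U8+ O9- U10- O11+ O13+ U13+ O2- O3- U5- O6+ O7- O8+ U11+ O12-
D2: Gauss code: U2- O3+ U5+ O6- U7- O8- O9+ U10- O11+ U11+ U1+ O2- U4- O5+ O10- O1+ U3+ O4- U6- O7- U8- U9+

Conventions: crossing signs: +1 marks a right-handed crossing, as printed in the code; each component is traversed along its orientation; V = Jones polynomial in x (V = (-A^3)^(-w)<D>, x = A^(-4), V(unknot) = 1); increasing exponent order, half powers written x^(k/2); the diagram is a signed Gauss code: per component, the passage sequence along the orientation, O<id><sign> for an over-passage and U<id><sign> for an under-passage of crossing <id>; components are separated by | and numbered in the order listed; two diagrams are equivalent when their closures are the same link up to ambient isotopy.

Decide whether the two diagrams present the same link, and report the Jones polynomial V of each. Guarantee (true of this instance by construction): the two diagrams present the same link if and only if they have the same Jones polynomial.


equivalent: yes
V(D1) = x^-5 - 2x^-4 + 2x^-3 - 2x^-2 + 2x^-1 - 1 + x  (w -1, c 13, <D> = -A^-7 + A^-3 - 2A + 2A^5 - 2A^9 + 2A^13 - A^17)
V(D2) = x^-5 - 2x^-4 + 2x^-3 - 2x^-2 + 2x^-1 - 1 + x  (w -1, c 11, <D> = -A^-7 + A^-3 - 2A + 2A^5 - 2A^9 + 2A^13 - A^17)
why: all 2 diagrams share one V(x), hence one class


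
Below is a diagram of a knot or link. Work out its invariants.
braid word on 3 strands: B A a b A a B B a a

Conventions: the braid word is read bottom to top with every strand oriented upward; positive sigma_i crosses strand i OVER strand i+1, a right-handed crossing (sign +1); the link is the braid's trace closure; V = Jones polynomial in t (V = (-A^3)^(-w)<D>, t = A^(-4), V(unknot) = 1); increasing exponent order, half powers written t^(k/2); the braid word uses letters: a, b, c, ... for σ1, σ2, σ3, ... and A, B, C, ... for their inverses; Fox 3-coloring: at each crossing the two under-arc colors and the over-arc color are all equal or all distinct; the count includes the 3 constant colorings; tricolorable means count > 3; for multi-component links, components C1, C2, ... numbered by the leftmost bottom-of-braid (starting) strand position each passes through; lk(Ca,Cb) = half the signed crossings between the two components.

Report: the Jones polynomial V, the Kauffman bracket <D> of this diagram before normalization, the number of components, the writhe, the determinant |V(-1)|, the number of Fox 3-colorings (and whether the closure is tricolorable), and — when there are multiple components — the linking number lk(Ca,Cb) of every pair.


Jones polynomial: V(t) = t^-2 + 2 + t^2
<D> = A^-8 + 2 + A^8; writhe 0
components 3, writhe 0 (10 crossings)
linking number lk(C1,C2) = +1
lk(C1,C3): 0
lk(C2,C3) = -1
3-colorings: 3 of 3^10, det 4 — not tricolorable
note: |V(-1)| = 4: so not tricolorable, since 3 does not divide 4


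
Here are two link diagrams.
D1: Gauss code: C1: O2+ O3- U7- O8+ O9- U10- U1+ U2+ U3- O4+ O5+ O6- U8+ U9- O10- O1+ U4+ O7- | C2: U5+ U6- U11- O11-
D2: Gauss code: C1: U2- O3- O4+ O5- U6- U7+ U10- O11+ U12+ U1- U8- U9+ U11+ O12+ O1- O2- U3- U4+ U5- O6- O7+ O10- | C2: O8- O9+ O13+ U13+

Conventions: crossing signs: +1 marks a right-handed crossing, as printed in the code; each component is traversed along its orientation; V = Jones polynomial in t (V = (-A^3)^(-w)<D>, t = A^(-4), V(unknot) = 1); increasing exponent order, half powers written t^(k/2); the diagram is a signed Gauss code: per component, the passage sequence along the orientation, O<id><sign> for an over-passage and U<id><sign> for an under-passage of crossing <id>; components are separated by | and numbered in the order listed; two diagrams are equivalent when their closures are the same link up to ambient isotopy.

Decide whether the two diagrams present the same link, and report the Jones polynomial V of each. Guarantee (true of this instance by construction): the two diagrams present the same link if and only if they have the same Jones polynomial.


equivalent: no
V(D1) = -t^(-1/2) - t^(1/2)  (w -1, c 11, <D> = A^-5 + A^-1)
V(D2) = t^(-9/2) - t^(-5/2) - t^(-3/2) - t^(-1/2)  (w -1, c 13, <D> = A^-1 + A^3 + A^7 - A^15)
why: 2 classes among 2 diagrams; unequal V(t) rules out equality


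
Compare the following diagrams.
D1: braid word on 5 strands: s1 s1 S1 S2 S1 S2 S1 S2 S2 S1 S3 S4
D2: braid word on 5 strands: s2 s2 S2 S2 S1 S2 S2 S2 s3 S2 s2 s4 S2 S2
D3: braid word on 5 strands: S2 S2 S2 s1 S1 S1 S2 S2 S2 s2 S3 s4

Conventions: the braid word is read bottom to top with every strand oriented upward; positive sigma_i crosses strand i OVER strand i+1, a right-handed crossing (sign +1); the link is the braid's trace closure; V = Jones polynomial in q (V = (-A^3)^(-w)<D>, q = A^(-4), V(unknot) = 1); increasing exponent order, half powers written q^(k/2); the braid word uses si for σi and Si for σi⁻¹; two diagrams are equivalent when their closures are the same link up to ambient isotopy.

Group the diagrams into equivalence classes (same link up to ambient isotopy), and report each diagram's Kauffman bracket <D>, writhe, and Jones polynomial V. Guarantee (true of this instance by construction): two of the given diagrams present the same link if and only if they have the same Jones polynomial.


equivalence classes: {D1, D2, D3}
D1 (bracket A^-16 + A^-8 - A^-4 + 1 - A^4; 12 crossings at w = -8): V = -q^-7 + q^-6 - q^-5 + q^-4 + q^-2
V(D2) = -q^-7 + q^-6 - q^-5 + q^-4 + q^-2  (w -4, c 14, <D> = A^-4 + A^4 - A^8 + A^12 - A^16)
V(D3) = -q^-7 + q^-6 - q^-5 + q^-4 + q^-2  [12 crossings, <D> = A^-10 + A^-2 - A^2 + A^6 - A^10, w = -6]
key observation: all 3 diagrams share one V(q), hence one class


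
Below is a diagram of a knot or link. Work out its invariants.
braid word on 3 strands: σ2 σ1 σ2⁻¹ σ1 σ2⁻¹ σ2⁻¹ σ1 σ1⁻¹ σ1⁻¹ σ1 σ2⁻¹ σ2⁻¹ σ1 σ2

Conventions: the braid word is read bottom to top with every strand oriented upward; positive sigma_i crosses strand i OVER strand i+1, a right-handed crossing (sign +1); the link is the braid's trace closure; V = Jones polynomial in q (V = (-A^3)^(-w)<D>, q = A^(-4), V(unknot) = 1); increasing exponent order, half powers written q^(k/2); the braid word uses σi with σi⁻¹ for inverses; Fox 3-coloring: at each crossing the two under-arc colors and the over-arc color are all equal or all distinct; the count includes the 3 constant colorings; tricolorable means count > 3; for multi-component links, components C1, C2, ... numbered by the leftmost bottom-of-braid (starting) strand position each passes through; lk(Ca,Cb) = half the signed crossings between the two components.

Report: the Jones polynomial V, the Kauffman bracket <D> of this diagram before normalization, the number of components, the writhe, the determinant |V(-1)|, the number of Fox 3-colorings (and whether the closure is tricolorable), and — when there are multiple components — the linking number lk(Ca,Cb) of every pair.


Jones polynomial: V(q) = -q^-4 + q^-3 - q^-2 + 2q^-1 - 1 + 2q - q^2 + q^3 - q^4
<D> = -A^-16 + A^-12 - A^-8 + 2A^-4 - 1 + 2A^4 - A^8 + A^12 - A^16; writhe 0
components 1, writhe 0 (14 crossings)
3-colorings: 3 of 3^14, det 11 — not tricolorable
note: w = 0 (over 14 crossings) is diagram-only; (-A^3)^(0) removes it from V


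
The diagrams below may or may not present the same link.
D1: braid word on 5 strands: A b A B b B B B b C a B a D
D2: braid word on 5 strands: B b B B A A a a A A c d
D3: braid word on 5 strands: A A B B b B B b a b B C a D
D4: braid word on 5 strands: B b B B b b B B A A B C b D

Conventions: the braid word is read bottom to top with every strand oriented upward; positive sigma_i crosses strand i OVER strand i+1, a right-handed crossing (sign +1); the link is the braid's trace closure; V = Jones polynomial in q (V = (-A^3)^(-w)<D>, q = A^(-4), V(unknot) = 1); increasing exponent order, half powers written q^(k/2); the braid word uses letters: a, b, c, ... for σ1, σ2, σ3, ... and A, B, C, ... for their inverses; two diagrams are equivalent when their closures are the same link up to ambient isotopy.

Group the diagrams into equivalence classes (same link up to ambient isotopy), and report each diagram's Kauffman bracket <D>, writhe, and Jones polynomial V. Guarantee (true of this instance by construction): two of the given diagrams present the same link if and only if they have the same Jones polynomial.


equivalence classes: {D1, D3} | {D2, D4}
D1 (bracket A^-12 + A^-8 + A^-4 + 1; 14 crossings at w = -4): V = q^-3 + q^-2 + q^-1 + 1
V(D2) = q^-5 + 2q^-3 + q^-1  (w -2, c 12, <D> = A^-2 + 2A^6 + A^14)
D3 (bracket A^-12 + A^-8 + A^-4 + 1; 14 crossings at w = -4): V = q^-3 + q^-2 + q^-1 + 1
V(D4) = q^-5 + 2q^-3 + q^-1  (w -6, c 14, <D> = A^-14 + 2A^-6 + A^2)
key observation: V(q) takes 2 values over 4 diagrams, fixing the grouping


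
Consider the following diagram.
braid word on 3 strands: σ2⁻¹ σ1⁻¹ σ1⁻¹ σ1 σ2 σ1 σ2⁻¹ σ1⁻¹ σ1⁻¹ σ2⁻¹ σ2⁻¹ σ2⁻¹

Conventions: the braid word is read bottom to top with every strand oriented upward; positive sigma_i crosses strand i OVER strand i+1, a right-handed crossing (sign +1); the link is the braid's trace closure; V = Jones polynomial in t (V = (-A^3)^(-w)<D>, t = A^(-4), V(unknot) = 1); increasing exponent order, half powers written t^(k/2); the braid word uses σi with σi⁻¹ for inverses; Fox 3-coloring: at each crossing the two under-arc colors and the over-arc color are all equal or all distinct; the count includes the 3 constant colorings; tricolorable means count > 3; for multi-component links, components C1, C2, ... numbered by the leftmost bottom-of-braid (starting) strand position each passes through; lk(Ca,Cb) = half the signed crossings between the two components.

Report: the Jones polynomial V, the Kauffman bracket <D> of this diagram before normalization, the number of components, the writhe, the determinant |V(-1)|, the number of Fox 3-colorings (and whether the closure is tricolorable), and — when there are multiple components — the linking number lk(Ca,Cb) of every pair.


V(t) = -t^-9 + 2t^-8 - 3t^-7 + 3t^-6 - 3t^-5 + 3t^-4 - t^-3 + t^-2
bracket: A^-10 - A^-6 + 3A^-2 - 3A^2 + 3A^6 - 3A^10 + 2A^14 - A^18, w = -6
1 component, writhe -6, over 12 crossings
det 17, colorings 3 of 3^12 — not tricolorable
observation: free reduction leaves σ2⁻¹ σ1⁻¹ σ2 σ1 σ2⁻¹ σ1⁻¹ σ1⁻¹ σ2⁻¹ σ2⁻¹ σ2⁻¹ of the original 12 letters


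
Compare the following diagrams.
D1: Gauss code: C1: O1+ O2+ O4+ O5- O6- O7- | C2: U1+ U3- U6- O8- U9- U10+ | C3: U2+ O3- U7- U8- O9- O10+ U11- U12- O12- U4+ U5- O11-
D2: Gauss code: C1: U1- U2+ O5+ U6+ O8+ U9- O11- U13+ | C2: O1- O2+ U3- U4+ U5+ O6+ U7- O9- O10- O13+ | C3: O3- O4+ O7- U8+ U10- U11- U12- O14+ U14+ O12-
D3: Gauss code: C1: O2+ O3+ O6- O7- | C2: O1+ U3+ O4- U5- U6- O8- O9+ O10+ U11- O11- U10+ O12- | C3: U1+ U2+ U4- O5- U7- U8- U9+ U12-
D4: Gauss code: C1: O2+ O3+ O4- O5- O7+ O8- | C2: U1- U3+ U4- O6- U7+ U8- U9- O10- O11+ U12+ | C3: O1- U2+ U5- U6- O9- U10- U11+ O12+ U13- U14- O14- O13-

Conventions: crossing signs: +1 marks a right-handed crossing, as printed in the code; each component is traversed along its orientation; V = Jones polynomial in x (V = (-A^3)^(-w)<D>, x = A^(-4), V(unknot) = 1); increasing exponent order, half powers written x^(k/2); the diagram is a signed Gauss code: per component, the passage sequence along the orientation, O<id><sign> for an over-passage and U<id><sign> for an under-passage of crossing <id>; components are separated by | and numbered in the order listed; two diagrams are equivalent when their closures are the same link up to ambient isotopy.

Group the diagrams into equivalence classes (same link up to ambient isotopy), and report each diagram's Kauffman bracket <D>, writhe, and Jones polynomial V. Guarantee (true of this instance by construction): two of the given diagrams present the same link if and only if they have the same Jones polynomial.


grouping into links: {D1, D3, D4} | {D2}
V(D1) = x^-3 + x^-2 + x^-1 + 1  (w -4, c 12, <D> = A^-12 + A^-8 + A^-4 + 1)
D2 (bracket A^-8 + 2 + A^8; 14 crossings at w = 0): V = x^-2 + 2 + x^2
V(D3) = x^-3 + x^-2 + x^-1 + 1  [12 crossings, <D> = A^-6 + A^-2 + A^2 + A^6, w = -2]
D4 (bracket A^-12 + A^-8 + A^-4 + 1; 14 crossings at w = -4): V = x^-3 + x^-2 + x^-1 + 1
key observation: V(x) takes 2 values over 4 diagrams, fixing the grouping


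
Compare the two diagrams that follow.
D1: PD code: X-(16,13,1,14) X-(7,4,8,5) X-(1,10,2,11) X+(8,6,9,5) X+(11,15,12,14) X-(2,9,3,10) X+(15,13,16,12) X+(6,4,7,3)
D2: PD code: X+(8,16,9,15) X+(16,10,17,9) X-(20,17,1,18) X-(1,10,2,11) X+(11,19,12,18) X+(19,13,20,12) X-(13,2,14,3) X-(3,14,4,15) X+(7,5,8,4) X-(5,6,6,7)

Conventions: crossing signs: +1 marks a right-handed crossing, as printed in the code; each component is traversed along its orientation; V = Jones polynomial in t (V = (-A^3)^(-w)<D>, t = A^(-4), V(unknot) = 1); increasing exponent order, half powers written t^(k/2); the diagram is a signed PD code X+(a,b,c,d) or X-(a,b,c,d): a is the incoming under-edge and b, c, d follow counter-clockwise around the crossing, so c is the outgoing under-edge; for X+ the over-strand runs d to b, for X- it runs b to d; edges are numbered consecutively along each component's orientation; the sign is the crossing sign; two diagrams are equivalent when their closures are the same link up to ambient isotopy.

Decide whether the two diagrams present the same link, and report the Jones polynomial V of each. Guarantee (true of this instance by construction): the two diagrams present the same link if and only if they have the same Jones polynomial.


equivalent: yes
D1 (bracket 1; 8 crossings at w = 0): V = 1
D2 (bracket 1; 10 crossings at w = 0): V = 1
key observation: Reidemeister moves carry D1 (8 crossings) to D2 (10)


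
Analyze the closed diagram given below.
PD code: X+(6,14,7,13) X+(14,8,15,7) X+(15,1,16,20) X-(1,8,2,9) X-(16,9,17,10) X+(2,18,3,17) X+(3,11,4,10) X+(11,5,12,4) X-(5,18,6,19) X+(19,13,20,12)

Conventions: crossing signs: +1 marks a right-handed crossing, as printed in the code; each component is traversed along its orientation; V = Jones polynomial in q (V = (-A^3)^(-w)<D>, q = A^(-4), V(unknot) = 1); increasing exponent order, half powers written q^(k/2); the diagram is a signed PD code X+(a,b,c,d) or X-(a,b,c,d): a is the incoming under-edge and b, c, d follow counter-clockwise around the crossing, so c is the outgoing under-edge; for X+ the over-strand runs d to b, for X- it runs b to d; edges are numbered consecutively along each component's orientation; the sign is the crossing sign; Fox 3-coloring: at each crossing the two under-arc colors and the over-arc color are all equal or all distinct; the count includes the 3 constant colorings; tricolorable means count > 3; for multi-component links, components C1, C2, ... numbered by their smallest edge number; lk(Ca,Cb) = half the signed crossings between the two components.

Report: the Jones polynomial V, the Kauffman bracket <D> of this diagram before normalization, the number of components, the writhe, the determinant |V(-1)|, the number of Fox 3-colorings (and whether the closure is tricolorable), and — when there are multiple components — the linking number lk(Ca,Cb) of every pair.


Jones polynomial: V(q) = 2q - 2q^2 + 3q^3 - 3q^4 + 2q^5 - 2q^6 + q^7
<D> = A^-16 - 2A^-12 + 2A^-8 - 3A^-4 + 3 - 2A^4 + 2A^8; writhe +4
components 1, writhe +4 (10 crossings)
3-colorings: 9 of 3^10, det 15 — tricolorable
note: the span of V is 6, forcing >= 6 crossings in any diagram


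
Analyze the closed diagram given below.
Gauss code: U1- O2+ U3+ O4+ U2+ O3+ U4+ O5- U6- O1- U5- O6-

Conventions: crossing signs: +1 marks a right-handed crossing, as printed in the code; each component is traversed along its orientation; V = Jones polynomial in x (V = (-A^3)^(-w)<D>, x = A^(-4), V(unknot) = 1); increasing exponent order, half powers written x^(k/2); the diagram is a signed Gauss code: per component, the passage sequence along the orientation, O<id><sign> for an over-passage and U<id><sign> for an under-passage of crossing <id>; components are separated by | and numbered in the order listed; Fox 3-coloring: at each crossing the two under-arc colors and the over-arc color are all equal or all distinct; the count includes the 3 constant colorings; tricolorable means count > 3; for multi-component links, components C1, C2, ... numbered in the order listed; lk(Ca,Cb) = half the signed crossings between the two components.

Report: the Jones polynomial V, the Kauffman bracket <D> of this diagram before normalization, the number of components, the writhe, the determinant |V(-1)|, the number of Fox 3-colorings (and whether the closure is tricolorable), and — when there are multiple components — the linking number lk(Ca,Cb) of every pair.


V = -x^-3 + x^-2 - x^-1 + 3 - x + x^2 - x^3
<D> = -A^-12 + A^-8 - A^-4 + 3 - A^4 + A^8 - A^12 (w = 0)
1 component over 6 crossings, w = 0
27 Fox colorings among 3^6, |V(-1)| = 9: tricolorable
why: w = 0 shifts under R1 moves; the (-A^3)^(0) factor cancels that in V


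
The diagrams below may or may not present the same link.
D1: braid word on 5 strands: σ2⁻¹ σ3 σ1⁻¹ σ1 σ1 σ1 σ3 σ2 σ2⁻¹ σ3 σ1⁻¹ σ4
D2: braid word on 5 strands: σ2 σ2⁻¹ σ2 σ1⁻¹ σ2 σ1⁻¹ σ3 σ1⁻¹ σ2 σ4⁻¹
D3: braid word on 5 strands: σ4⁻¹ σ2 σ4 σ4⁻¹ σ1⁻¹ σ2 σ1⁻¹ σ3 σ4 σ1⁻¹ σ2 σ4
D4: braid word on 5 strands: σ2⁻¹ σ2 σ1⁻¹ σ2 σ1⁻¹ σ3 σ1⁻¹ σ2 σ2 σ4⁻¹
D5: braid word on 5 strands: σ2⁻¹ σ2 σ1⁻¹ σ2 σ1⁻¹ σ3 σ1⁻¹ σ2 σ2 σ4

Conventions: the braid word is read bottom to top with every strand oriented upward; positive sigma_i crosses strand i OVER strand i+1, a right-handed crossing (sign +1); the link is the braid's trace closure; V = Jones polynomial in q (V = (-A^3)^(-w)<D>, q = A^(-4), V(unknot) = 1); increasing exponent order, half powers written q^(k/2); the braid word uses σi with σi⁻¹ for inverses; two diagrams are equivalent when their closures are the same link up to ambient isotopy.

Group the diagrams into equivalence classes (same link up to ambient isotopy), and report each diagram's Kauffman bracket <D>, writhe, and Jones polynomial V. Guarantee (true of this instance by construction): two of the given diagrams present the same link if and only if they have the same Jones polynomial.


grouping into links: {D1} | {D2, D3, D4, D5}
V(D1) = q + q^3 - q^4  (w +4, c 12, <D> = -A^-4 + 1 + A^8)
V(D2) = -q^-3 + 2q^-2 - 2q^-1 + 3 - 2q + 2q^2 - q^3  [10 crossings, <D> = -A^-12 + 2A^-8 - 2A^-4 + 3 - 2A^4 + 2A^8 - A^12, w = 0]
V(D3) = -q^-3 + 2q^-2 - 2q^-1 + 3 - 2q + 2q^2 - q^3  [12 crossings, <D> = -A^-6 + 2A^-2 - 2A^2 + 3A^6 - 2A^10 + 2A^14 - A^18, w = +2]
D4 (bracket -A^-12 + 2A^-8 - 2A^-4 + 3 - 2A^4 + 2A^8 - A^12; 10 crossings at w = 0): V = -q^-3 + 2q^-2 - 2q^-1 + 3 - 2q + 2q^2 - q^3
V(D5) = -q^-3 + 2q^-2 - 2q^-1 + 3 - 2q + 2q^2 - q^3  [10 crossings, <D> = -A^-6 + 2A^-2 - 2A^2 + 3A^6 - 2A^10 + 2A^14 - A^18, w = +2]
key observation: 2 values of V(q) split the 5 diagrams


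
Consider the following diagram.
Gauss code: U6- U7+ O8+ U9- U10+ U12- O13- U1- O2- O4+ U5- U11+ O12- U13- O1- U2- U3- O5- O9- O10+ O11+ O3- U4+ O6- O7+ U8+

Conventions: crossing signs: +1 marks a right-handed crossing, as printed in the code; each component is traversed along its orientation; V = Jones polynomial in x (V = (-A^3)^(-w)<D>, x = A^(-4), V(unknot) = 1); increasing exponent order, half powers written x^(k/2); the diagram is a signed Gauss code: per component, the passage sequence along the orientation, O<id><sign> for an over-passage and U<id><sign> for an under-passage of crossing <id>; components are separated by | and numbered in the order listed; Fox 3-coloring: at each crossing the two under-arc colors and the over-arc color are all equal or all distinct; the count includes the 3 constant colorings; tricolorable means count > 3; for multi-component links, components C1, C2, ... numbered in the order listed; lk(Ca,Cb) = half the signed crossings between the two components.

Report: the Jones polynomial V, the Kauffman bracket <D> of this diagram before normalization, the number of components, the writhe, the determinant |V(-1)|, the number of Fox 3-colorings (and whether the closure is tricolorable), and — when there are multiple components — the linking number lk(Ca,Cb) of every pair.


V(x) = -x^-4 + x^-3 + x^-1
bracket: -A^-5 - A^3 + A^7, w = -3
1 component, writhe -3, over 13 crossings
det 3, colorings 9 of 3^13 — tricolorable
observation: V spans 3 powers of x: at least 3 crossings in any diagram


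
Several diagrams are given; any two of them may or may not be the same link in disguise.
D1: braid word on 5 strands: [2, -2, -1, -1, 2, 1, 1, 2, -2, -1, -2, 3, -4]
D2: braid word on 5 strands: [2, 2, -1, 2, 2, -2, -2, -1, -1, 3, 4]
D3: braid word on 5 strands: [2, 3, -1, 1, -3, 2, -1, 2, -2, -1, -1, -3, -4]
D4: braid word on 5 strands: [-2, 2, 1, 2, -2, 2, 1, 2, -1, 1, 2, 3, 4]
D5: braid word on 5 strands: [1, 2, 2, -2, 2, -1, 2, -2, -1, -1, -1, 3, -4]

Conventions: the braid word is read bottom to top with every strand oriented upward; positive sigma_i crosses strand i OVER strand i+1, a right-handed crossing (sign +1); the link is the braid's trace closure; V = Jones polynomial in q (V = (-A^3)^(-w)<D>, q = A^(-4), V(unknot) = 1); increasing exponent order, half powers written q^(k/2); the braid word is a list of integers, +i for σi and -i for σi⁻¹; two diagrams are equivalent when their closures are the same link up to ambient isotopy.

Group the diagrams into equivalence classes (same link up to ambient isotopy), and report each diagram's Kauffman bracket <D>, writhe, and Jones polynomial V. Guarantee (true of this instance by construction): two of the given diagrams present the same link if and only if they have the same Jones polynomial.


classes: {D1} | {D4} | {D2, D3, D5}
V(D1) = -q^(-5/2) - q^(-1/2)  [13 crossings, <D> = A^-1 + A^7, w = -1]
D2 (bracket A^-3 + 2A^5 - A^9 + A^13 - A^17; 11 crossings at w = +1): V = q^(-7/2) - q^(-5/2) + q^(-3/2) - 2q^(-1/2) - q^(3/2)
V(D3) = q^(-7/2) - q^(-5/2) + q^(-3/2) - 2q^(-1/2) - q^(3/2)  (w -3, c 13, <D> = A^-15 + 2A^-7 - A^-3 + A - A^5)
D4 (bracket A^-1 - A^3 + A^7 + A^15; 13 crossings at w = +7): V = -q^(3/2) - q^(7/2) + q^(9/2) - q^(11/2)
V(D5) = q^(-7/2) - q^(-5/2) + q^(-3/2) - 2q^(-1/2) - q^(3/2)  (w -1, c 13, <D> = A^-9 + 2A^-1 - A^3 + A^7 - A^11)
note: 3 classes among 5 diagrams; unequal V(q) rules out equality


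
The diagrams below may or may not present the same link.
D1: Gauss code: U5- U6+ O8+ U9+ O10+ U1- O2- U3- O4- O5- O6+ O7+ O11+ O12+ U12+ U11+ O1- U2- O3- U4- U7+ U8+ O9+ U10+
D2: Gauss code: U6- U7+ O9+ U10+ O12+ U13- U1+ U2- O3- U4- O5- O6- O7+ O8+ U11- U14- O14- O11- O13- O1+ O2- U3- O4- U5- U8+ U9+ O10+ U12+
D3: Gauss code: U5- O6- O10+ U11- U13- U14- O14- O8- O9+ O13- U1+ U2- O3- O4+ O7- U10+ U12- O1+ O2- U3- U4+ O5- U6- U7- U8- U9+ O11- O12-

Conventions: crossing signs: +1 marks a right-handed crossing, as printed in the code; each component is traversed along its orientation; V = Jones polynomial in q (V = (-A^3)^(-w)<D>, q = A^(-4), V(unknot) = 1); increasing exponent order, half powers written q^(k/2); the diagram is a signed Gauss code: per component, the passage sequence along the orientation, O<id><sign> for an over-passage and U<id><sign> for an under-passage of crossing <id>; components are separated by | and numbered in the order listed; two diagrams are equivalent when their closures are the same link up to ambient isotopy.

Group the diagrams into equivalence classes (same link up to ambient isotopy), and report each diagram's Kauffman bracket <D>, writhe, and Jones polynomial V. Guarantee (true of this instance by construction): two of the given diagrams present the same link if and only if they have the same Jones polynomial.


equivalence classes: {D1, D2} | {D3}
D1 (bracket -A^-6 + A^-2 - A^2 + 3A^6 - A^10 + A^14 - A^18; 12 crossings at w = +2): V = -q^-3 + q^-2 - q^-1 + 3 - q + q^2 - q^3
V(D2) = -q^-3 + q^-2 - q^-1 + 3 - q + q^2 - q^3  [14 crossings, <D> = -A^-18 + A^-14 - A^-10 + 3A^-6 - A^-2 + A^2 - A^6, w = -2]
V(D3) = -q^-6 + q^-5 - q^-4 + 2q^-3 - q^-2 + q^-1  [14 crossings, <D> = A^-14 - A^-10 + 2A^-6 - A^-2 + A^2 - A^6, w = -6]
key observation: comparing 3 Jones polynomials yields 2 groups


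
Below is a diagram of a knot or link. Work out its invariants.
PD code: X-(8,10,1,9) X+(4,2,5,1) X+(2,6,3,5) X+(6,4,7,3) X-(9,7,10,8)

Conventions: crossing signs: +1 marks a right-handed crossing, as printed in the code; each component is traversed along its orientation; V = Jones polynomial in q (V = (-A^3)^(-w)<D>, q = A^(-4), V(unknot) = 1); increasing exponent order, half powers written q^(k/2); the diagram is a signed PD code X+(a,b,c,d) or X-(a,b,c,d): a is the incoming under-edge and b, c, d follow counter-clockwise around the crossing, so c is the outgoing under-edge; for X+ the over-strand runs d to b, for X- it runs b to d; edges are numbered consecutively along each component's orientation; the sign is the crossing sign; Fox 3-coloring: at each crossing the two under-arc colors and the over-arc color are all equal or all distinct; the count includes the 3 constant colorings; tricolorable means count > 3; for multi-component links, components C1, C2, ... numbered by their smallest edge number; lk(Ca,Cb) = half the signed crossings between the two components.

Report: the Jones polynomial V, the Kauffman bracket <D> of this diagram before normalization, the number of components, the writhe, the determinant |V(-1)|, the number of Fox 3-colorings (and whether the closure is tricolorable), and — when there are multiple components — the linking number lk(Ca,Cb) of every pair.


Jones polynomial: V(q) = -q^(-3/2) - 2q^(1/2) + q^(3/2) - q^(5/2) + q^(7/2)
<D> = -A^-11 + A^-7 - A^-3 + 2A + A^9; writhe +1
components 2, writhe +1 (5 crossings)
linking number lk(C1,C2) = -1
3-colorings: 9 of 3^5, det 6 — tricolorable
note: summing lk over 1 pair gives -1


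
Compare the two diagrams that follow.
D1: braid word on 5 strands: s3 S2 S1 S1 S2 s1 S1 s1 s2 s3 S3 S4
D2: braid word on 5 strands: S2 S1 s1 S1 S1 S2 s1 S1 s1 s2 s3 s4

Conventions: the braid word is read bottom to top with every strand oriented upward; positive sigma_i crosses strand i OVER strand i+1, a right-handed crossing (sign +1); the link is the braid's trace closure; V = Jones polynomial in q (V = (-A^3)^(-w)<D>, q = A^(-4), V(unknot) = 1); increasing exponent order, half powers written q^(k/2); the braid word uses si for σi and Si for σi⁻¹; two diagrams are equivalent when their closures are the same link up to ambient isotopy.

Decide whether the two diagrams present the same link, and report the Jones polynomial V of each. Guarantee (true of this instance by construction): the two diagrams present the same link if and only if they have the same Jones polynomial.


equivalent: yes
V(D1) = 1  (w -2, c 12, <D> = A^-6)
V(D2) = 1  (w 0, c 12, <D> = 1)
why: one V(q) for all 2 diagrams — one class (guaranteed)


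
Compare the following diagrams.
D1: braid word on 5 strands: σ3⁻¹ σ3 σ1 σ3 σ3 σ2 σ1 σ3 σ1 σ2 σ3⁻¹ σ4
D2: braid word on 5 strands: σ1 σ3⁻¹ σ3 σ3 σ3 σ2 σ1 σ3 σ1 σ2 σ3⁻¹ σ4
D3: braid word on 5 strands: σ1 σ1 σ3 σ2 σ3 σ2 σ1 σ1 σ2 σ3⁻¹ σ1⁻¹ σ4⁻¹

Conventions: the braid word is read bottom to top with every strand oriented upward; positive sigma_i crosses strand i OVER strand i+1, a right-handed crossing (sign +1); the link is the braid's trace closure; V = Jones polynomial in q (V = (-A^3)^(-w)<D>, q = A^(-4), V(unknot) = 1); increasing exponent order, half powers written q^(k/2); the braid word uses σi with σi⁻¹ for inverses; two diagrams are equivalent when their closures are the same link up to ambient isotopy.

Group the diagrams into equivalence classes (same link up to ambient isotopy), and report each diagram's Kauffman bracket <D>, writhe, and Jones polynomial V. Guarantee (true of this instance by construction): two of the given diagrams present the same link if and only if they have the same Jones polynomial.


equivalence classes: {D1, D2, D3}
D1 (bracket -A^-4 + 1 - A^4 + A^8 + A^16; 12 crossings at w = +8): V = q^2 + q^4 - q^5 + q^6 - q^7
V(D2) = q^2 + q^4 - q^5 + q^6 - q^7  (w +8, c 12, <D> = -A^-4 + 1 - A^4 + A^8 + A^16)
V(D3) = q^2 + q^4 - q^5 + q^6 - q^7  (w +6, c 12, <D> = -A^-10 + A^-6 - A^-2 + A^2 + A^10)
observation: all 3 diagrams share one V(q), hence one class


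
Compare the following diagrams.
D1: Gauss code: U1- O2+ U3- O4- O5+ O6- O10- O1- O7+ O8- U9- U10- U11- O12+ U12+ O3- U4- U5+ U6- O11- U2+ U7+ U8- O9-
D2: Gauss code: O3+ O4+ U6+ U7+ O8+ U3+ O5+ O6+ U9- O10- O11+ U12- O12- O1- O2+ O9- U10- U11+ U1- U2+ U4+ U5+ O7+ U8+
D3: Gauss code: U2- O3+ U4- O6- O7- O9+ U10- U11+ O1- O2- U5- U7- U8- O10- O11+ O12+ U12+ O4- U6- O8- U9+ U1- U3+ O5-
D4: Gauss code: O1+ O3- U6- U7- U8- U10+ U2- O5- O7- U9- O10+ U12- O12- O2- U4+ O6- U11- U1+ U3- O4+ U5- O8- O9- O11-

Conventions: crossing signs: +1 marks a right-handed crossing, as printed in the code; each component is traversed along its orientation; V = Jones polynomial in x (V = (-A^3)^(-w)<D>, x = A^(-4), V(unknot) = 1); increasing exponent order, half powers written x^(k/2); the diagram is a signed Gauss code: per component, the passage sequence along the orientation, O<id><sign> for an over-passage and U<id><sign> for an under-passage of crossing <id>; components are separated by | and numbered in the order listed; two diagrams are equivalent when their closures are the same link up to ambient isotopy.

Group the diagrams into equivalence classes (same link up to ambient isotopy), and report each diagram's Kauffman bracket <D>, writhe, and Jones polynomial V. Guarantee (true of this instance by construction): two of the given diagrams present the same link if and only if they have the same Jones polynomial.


classes: {D1, D3, D4} | {D2}
V(D1) = -x^-6 + x^-5 - x^-4 + 2x^-3 - x^-2 + x^-1  [12 crossings, <D> = A^-8 - A^-4 + 2 - A^4 + A^8 - A^12, w = -4]
D2 (bracket -A^-16 + A^-12 - A^-8 + A^-4 + A^4; 12 crossings at w = +4): V = x^2 + x^4 - x^5 + x^6 - x^7
V(D3) = -x^-6 + x^-5 - x^-4 + 2x^-3 - x^-2 + x^-1  [12 crossings, <D> = A^-8 - A^-4 + 2 - A^4 + A^8 - A^12, w = -4]
D4 (bracket A^-14 - A^-10 + 2A^-6 - A^-2 + A^2 - A^6; 12 crossings at w = -6): V = -x^-6 + x^-5 - x^-4 + 2x^-3 - x^-2 + x^-1
insight: comparing 4 Jones polynomials yields 2 groups


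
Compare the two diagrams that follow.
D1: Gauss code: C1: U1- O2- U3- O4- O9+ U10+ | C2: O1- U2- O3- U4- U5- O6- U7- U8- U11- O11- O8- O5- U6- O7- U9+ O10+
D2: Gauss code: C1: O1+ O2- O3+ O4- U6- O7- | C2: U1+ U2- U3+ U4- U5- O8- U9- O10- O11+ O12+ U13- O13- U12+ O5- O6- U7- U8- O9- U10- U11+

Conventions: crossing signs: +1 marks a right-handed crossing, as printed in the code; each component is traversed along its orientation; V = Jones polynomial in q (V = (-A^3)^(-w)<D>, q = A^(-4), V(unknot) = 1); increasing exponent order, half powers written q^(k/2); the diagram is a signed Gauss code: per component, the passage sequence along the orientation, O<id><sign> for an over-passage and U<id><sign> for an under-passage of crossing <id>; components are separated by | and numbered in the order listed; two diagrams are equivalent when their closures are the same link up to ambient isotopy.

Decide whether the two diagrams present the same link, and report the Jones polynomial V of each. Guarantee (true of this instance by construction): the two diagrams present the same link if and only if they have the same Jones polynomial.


equivalent: yes
V(D1) = q^(-13/2) - q^(-11/2) + q^(-9/2) - 2q^(-7/2) - q^(-3/2)  (w -7, c 11, <D> = A^-15 + 2A^-7 - A^-3 + A - A^5)
V(D2) = q^(-13/2) - q^(-11/2) + q^(-9/2) - 2q^(-7/2) - q^(-3/2)  (w -5, c 13, <D> = A^-9 + 2A^-1 - A^3 + A^7 - A^11)
why: all 2 diagrams share one V(q), hence one class


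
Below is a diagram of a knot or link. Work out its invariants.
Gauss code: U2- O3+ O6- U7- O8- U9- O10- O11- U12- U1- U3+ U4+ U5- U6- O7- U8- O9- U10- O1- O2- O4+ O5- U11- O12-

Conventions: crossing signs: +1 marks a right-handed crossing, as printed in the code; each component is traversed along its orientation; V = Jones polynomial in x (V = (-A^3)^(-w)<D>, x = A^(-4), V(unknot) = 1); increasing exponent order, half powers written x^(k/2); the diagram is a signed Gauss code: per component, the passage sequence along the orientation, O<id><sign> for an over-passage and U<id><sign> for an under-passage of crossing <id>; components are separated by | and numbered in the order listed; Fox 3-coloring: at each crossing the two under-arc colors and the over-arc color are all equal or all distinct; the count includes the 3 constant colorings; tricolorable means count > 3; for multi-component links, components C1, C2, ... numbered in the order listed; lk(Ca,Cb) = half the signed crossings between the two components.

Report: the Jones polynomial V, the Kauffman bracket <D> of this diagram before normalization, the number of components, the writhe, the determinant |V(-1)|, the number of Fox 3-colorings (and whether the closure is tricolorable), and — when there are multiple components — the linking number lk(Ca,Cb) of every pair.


Jones polynomial: V(x) = -x^-10 + x^-9 - x^-8 + x^-7 - x^-6 + x^-5 + x^-3
<D> = A^-12 + A^-4 - 1 + A^4 - A^8 + A^12 - A^16; writhe -8
components 1, writhe -8 (12 crossings)
3-colorings: 3 of 3^12, det 7 — not tricolorable
note: det 7 = |V(-1)|; not divisible by 3, so not tricolorable


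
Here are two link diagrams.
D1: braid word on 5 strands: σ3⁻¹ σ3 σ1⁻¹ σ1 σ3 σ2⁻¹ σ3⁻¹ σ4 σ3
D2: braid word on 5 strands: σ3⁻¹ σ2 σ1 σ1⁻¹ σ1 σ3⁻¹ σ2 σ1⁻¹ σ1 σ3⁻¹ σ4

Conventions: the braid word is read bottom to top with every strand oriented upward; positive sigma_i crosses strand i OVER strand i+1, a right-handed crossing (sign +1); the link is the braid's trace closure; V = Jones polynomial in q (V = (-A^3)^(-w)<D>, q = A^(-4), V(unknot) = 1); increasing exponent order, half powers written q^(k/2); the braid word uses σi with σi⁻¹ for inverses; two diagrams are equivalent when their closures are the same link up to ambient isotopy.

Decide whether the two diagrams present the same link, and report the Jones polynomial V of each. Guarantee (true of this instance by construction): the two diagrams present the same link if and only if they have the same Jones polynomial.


equivalent: no
D1 (bracket A + A^5; 9 crossings at w = +1): V = -q^(-1/2) - q^(1/2)
V(D2) = q^(-7/2) - 2q^(-5/2) + q^(-3/2) - 2q^(-1/2) + q^(1/2) - q^(3/2)  [11 crossings, <D> = A^-3 - A + 2A^5 - A^9 + 2A^13 - A^17, w = +1]
observation: 2 classes among 2 diagrams; unequal V(q) rules out equality


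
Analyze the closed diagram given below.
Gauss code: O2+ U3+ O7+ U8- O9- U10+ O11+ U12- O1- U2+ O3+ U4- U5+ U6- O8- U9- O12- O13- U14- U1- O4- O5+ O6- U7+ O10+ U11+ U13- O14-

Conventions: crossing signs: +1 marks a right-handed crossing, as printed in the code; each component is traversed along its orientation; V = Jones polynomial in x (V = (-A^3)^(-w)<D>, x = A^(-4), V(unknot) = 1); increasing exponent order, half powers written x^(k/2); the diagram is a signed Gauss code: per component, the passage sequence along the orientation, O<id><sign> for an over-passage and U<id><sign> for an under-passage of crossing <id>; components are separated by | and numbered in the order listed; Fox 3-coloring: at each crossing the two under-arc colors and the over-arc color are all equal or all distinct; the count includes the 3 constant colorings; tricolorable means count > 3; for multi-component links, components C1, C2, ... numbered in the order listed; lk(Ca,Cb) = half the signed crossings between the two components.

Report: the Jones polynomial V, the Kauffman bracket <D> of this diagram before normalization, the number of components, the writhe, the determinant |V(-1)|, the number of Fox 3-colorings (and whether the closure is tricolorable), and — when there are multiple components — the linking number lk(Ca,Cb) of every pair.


Jones polynomial: V(x) = -x^-7 + 2x^-6 - 3x^-5 + 4x^-4 - 5x^-3 + 6x^-2 - 5x^-1 + 5 - 3x + 2x^2 - x^3
<D> = -A^-18 + 2A^-14 - 3A^-10 + 5A^-6 - 5A^-2 + 6A^2 - 5A^6 + 4A^10 - 3A^14 + 2A^18 - A^22; writhe -2
components 1, writhe -2 (14 crossings)
3-colorings: 3 of 3^14, det 37 — not tricolorable
note: |V(-1)| = 37: so not tricolorable, since 3 does not divide 37


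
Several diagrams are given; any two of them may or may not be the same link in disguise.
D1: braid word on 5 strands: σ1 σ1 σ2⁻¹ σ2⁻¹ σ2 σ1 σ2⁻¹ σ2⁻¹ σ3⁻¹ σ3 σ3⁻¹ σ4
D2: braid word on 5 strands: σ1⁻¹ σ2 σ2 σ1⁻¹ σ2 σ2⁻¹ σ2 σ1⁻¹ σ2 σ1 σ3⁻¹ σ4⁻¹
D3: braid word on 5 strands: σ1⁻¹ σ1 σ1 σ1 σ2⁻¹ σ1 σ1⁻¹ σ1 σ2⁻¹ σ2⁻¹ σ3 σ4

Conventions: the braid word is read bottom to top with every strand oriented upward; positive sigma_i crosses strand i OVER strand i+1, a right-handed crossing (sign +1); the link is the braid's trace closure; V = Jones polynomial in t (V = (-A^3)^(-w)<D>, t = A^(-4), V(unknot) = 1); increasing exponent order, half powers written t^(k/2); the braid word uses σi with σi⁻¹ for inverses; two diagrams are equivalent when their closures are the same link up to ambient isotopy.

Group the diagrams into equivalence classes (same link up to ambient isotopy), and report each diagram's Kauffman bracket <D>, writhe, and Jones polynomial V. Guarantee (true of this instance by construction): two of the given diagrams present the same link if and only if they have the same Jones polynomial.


equivalence classes: {D1, D3} | {D2}
D1 (bracket -A^-12 + 2A^-8 - 2A^-4 + 3 - 2A^4 + 2A^8 - A^12; 12 crossings at w = 0): V = -t^-3 + 2t^-2 - 2t^-1 + 3 - 2t + 2t^2 - t^3
V(D2) = t^-1 - 1 + 2t - 2t^2 + 2t^3 - 2t^4 + t^5  (w 0, c 12, <D> = A^-20 - 2A^-16 + 2A^-12 - 2A^-8 + 2A^-4 - 1 + A^4)
D3 (bracket -A^-6 + 2A^-2 - 2A^2 + 3A^6 - 2A^10 + 2A^14 - A^18; 12 crossings at w = +2): V = -t^-3 + 2t^-2 - 2t^-1 + 3 - 2t + 2t^2 - t^3
key observation: 2 classes among 3 diagrams; unequal V(t) rules out equality


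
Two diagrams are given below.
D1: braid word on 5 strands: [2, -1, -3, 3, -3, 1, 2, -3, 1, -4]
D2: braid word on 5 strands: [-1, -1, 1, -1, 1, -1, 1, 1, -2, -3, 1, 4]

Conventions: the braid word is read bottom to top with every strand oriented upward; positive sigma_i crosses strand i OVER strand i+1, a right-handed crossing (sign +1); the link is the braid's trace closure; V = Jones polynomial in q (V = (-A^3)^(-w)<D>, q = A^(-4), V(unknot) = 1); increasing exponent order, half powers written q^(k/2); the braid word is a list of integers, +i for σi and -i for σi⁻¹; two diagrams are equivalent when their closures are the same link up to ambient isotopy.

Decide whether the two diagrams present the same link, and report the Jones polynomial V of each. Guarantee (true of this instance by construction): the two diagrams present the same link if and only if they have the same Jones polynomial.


equivalent: no
D1 (bracket A^-8 - A^-4 + 1 - A^4 + A^8; 10 crossings at w = 0): V = q^-2 - q^-1 + 1 - q + q^2
V(D2) = 1  (w 0, c 12, <D> = 1)
key observation: 2 values of V(q) split the 2 diagrams
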